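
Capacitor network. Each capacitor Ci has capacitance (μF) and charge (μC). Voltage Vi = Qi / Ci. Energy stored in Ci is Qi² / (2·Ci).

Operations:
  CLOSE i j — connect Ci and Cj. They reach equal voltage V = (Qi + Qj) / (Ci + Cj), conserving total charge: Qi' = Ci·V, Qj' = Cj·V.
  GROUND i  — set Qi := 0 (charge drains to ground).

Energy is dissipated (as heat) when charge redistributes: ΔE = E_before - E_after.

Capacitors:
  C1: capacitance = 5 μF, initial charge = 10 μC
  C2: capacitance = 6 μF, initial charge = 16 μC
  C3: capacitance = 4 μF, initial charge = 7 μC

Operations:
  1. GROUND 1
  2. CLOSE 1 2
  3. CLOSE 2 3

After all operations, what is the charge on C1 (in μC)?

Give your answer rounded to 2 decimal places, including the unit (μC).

Answer: 7.27 μC

Derivation:
Initial: C1(5μF, Q=10μC, V=2.00V), C2(6μF, Q=16μC, V=2.67V), C3(4μF, Q=7μC, V=1.75V)
Op 1: GROUND 1: Q1=0; energy lost=10.000
Op 2: CLOSE 1-2: Q_total=16.00, C_total=11.00, V=1.45; Q1=7.27, Q2=8.73; dissipated=9.697
Op 3: CLOSE 2-3: Q_total=15.73, C_total=10.00, V=1.57; Q2=9.44, Q3=6.29; dissipated=0.105
Final charges: Q1=7.27, Q2=9.44, Q3=6.29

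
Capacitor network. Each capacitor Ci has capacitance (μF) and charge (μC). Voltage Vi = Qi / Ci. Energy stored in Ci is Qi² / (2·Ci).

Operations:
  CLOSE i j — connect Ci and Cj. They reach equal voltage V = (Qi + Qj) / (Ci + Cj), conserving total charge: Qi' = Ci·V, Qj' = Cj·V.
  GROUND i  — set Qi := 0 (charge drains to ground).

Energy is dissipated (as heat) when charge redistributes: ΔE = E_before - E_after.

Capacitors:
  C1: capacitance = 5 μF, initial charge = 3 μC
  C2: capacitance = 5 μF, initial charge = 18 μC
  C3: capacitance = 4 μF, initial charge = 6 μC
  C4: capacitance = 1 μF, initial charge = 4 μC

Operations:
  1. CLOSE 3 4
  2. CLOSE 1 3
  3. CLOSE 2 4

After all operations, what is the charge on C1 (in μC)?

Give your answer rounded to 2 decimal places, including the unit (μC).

Answer: 6.11 μC

Derivation:
Initial: C1(5μF, Q=3μC, V=0.60V), C2(5μF, Q=18μC, V=3.60V), C3(4μF, Q=6μC, V=1.50V), C4(1μF, Q=4μC, V=4.00V)
Op 1: CLOSE 3-4: Q_total=10.00, C_total=5.00, V=2.00; Q3=8.00, Q4=2.00; dissipated=2.500
Op 2: CLOSE 1-3: Q_total=11.00, C_total=9.00, V=1.22; Q1=6.11, Q3=4.89; dissipated=2.178
Op 3: CLOSE 2-4: Q_total=20.00, C_total=6.00, V=3.33; Q2=16.67, Q4=3.33; dissipated=1.067
Final charges: Q1=6.11, Q2=16.67, Q3=4.89, Q4=3.33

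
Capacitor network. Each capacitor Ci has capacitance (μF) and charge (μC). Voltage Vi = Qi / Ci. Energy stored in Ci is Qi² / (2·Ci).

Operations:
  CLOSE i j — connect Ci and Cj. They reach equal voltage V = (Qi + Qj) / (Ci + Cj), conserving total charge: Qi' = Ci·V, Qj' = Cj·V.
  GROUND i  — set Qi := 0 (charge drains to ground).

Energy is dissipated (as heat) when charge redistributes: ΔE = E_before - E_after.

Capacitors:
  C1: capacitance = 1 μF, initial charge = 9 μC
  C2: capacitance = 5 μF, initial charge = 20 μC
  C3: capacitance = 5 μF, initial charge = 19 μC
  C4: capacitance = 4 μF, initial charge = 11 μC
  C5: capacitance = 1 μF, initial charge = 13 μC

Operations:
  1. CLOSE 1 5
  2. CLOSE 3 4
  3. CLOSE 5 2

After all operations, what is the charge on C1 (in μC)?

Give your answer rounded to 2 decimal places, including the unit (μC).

Initial: C1(1μF, Q=9μC, V=9.00V), C2(5μF, Q=20μC, V=4.00V), C3(5μF, Q=19μC, V=3.80V), C4(4μF, Q=11μC, V=2.75V), C5(1μF, Q=13μC, V=13.00V)
Op 1: CLOSE 1-5: Q_total=22.00, C_total=2.00, V=11.00; Q1=11.00, Q5=11.00; dissipated=4.000
Op 2: CLOSE 3-4: Q_total=30.00, C_total=9.00, V=3.33; Q3=16.67, Q4=13.33; dissipated=1.225
Op 3: CLOSE 5-2: Q_total=31.00, C_total=6.00, V=5.17; Q5=5.17, Q2=25.83; dissipated=20.417
Final charges: Q1=11.00, Q2=25.83, Q3=16.67, Q4=13.33, Q5=5.17

Answer: 11.00 μC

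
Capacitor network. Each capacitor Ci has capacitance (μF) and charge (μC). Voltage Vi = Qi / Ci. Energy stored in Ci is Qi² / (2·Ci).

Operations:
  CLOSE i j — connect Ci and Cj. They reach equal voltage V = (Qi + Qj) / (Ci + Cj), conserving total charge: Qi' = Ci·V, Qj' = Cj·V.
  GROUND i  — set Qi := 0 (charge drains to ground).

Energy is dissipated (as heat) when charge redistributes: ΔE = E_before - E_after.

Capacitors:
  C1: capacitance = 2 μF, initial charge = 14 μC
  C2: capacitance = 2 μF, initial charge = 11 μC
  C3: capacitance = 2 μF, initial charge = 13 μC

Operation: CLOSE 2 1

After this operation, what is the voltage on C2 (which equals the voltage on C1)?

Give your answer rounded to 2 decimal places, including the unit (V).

Initial: C1(2μF, Q=14μC, V=7.00V), C2(2μF, Q=11μC, V=5.50V), C3(2μF, Q=13μC, V=6.50V)
Op 1: CLOSE 2-1: Q_total=25.00, C_total=4.00, V=6.25; Q2=12.50, Q1=12.50; dissipated=1.125

Answer: 6.25 V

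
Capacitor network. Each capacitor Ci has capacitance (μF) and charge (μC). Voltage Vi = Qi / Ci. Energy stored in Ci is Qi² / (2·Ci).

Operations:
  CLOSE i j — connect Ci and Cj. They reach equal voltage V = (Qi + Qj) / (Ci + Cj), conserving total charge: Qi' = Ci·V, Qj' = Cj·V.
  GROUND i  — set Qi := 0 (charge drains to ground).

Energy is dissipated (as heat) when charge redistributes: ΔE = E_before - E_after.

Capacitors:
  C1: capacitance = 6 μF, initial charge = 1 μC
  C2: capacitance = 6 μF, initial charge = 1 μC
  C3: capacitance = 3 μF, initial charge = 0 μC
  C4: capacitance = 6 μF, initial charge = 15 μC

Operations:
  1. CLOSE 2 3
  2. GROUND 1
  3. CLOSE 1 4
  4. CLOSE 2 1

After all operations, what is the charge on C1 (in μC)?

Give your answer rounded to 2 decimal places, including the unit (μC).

Initial: C1(6μF, Q=1μC, V=0.17V), C2(6μF, Q=1μC, V=0.17V), C3(3μF, Q=0μC, V=0.00V), C4(6μF, Q=15μC, V=2.50V)
Op 1: CLOSE 2-3: Q_total=1.00, C_total=9.00, V=0.11; Q2=0.67, Q3=0.33; dissipated=0.028
Op 2: GROUND 1: Q1=0; energy lost=0.083
Op 3: CLOSE 1-4: Q_total=15.00, C_total=12.00, V=1.25; Q1=7.50, Q4=7.50; dissipated=9.375
Op 4: CLOSE 2-1: Q_total=8.17, C_total=12.00, V=0.68; Q2=4.08, Q1=4.08; dissipated=1.946
Final charges: Q1=4.08, Q2=4.08, Q3=0.33, Q4=7.50

Answer: 4.08 μC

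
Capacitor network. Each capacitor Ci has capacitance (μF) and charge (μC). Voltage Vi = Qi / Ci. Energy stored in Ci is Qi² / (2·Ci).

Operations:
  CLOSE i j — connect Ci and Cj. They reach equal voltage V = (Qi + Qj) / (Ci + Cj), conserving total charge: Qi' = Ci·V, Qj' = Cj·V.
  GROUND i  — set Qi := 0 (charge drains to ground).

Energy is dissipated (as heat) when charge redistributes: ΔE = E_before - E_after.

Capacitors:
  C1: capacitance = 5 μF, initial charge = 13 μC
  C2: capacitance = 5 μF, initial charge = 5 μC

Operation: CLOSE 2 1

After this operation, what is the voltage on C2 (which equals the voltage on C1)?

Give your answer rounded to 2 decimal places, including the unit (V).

Answer: 1.80 V

Derivation:
Initial: C1(5μF, Q=13μC, V=2.60V), C2(5μF, Q=5μC, V=1.00V)
Op 1: CLOSE 2-1: Q_total=18.00, C_total=10.00, V=1.80; Q2=9.00, Q1=9.00; dissipated=3.200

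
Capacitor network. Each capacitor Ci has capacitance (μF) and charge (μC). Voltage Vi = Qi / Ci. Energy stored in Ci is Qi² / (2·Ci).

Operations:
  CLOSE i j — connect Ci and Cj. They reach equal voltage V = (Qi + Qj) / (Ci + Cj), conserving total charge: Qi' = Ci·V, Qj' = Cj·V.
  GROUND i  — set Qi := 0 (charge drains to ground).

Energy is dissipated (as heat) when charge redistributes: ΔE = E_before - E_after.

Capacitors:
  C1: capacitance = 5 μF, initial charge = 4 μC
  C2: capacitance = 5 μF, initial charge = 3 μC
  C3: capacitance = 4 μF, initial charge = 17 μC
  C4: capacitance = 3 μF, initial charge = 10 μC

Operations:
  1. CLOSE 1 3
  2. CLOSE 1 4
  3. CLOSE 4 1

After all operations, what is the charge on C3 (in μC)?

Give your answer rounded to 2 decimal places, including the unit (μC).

Answer: 9.33 μC

Derivation:
Initial: C1(5μF, Q=4μC, V=0.80V), C2(5μF, Q=3μC, V=0.60V), C3(4μF, Q=17μC, V=4.25V), C4(3μF, Q=10μC, V=3.33V)
Op 1: CLOSE 1-3: Q_total=21.00, C_total=9.00, V=2.33; Q1=11.67, Q3=9.33; dissipated=13.225
Op 2: CLOSE 1-4: Q_total=21.67, C_total=8.00, V=2.71; Q1=13.54, Q4=8.12; dissipated=0.938
Op 3: CLOSE 4-1: Q_total=21.67, C_total=8.00, V=2.71; Q4=8.12, Q1=13.54; dissipated=0.000
Final charges: Q1=13.54, Q2=3.00, Q3=9.33, Q4=8.12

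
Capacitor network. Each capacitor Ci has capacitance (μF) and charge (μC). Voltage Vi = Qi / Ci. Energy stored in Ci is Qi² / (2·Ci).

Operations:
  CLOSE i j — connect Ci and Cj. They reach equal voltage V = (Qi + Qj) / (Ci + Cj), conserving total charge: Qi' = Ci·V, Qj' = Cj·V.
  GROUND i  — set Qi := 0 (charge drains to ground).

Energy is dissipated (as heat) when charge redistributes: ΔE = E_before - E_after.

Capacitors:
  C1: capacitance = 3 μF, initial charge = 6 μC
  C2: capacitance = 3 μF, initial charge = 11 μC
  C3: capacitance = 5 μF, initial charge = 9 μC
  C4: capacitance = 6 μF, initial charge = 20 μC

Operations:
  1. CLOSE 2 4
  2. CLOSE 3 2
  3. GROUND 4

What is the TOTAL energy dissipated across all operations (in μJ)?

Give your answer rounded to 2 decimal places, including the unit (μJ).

Answer: 38.24 μJ

Derivation:
Initial: C1(3μF, Q=6μC, V=2.00V), C2(3μF, Q=11μC, V=3.67V), C3(5μF, Q=9μC, V=1.80V), C4(6μF, Q=20μC, V=3.33V)
Op 1: CLOSE 2-4: Q_total=31.00, C_total=9.00, V=3.44; Q2=10.33, Q4=20.67; dissipated=0.111
Op 2: CLOSE 3-2: Q_total=19.33, C_total=8.00, V=2.42; Q3=12.08, Q2=7.25; dissipated=2.535
Op 3: GROUND 4: Q4=0; energy lost=35.593
Total dissipated: 38.239 μJ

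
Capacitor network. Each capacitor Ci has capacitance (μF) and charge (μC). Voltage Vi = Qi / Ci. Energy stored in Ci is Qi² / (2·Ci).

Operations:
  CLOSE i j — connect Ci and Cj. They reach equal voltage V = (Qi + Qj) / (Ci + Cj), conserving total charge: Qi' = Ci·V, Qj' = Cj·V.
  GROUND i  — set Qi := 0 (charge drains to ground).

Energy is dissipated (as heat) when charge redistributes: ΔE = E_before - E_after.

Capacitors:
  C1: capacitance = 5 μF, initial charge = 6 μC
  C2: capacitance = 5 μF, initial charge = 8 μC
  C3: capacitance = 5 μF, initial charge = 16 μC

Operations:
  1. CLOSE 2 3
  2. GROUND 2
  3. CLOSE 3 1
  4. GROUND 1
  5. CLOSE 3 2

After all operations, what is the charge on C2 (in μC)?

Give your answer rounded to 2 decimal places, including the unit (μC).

Initial: C1(5μF, Q=6μC, V=1.20V), C2(5μF, Q=8μC, V=1.60V), C3(5μF, Q=16μC, V=3.20V)
Op 1: CLOSE 2-3: Q_total=24.00, C_total=10.00, V=2.40; Q2=12.00, Q3=12.00; dissipated=3.200
Op 2: GROUND 2: Q2=0; energy lost=14.400
Op 3: CLOSE 3-1: Q_total=18.00, C_total=10.00, V=1.80; Q3=9.00, Q1=9.00; dissipated=1.800
Op 4: GROUND 1: Q1=0; energy lost=8.100
Op 5: CLOSE 3-2: Q_total=9.00, C_total=10.00, V=0.90; Q3=4.50, Q2=4.50; dissipated=4.050
Final charges: Q1=0.00, Q2=4.50, Q3=4.50

Answer: 4.50 μC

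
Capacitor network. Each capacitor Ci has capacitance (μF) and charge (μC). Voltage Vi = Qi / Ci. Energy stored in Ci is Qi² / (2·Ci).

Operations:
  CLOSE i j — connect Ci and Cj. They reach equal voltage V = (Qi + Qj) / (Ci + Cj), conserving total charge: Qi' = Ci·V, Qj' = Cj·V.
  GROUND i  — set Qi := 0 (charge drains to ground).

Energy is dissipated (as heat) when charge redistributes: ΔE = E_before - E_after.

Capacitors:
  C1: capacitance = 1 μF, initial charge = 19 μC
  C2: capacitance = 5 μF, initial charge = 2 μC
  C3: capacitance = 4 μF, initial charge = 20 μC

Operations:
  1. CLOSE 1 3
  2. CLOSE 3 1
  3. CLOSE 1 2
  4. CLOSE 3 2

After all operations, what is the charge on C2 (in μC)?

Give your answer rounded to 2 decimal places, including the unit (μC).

Answer: 21.87 μC

Derivation:
Initial: C1(1μF, Q=19μC, V=19.00V), C2(5μF, Q=2μC, V=0.40V), C3(4μF, Q=20μC, V=5.00V)
Op 1: CLOSE 1-3: Q_total=39.00, C_total=5.00, V=7.80; Q1=7.80, Q3=31.20; dissipated=78.400
Op 2: CLOSE 3-1: Q_total=39.00, C_total=5.00, V=7.80; Q3=31.20, Q1=7.80; dissipated=0.000
Op 3: CLOSE 1-2: Q_total=9.80, C_total=6.00, V=1.63; Q1=1.63, Q2=8.17; dissipated=22.817
Op 4: CLOSE 3-2: Q_total=39.37, C_total=9.00, V=4.37; Q3=17.50, Q2=21.87; dissipated=42.253
Final charges: Q1=1.63, Q2=21.87, Q3=17.50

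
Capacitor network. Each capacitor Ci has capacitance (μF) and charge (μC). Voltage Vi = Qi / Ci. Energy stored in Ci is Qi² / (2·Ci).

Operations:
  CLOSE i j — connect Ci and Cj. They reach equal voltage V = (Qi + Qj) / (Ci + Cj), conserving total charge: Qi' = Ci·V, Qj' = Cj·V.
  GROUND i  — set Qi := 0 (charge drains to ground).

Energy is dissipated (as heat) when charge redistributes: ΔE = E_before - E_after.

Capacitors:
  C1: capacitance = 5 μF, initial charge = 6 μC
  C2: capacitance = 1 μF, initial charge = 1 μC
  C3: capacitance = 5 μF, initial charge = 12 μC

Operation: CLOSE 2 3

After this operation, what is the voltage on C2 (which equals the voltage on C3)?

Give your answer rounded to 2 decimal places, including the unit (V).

Answer: 2.17 V

Derivation:
Initial: C1(5μF, Q=6μC, V=1.20V), C2(1μF, Q=1μC, V=1.00V), C3(5μF, Q=12μC, V=2.40V)
Op 1: CLOSE 2-3: Q_total=13.00, C_total=6.00, V=2.17; Q2=2.17, Q3=10.83; dissipated=0.817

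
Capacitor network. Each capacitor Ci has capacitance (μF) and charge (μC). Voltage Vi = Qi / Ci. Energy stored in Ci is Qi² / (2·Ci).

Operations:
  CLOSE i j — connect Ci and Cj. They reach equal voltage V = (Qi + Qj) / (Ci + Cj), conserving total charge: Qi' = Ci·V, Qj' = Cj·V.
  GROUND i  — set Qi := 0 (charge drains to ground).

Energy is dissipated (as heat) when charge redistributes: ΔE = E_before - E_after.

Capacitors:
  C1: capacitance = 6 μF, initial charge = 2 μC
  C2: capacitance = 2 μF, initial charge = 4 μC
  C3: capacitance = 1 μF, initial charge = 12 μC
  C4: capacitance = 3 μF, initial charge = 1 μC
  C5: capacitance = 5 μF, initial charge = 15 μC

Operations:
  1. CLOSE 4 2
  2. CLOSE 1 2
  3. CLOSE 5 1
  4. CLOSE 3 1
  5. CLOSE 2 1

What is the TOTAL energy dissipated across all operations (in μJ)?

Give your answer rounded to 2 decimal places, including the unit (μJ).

Initial: C1(6μF, Q=2μC, V=0.33V), C2(2μF, Q=4μC, V=2.00V), C3(1μF, Q=12μC, V=12.00V), C4(3μF, Q=1μC, V=0.33V), C5(5μF, Q=15μC, V=3.00V)
Op 1: CLOSE 4-2: Q_total=5.00, C_total=5.00, V=1.00; Q4=3.00, Q2=2.00; dissipated=1.667
Op 2: CLOSE 1-2: Q_total=4.00, C_total=8.00, V=0.50; Q1=3.00, Q2=1.00; dissipated=0.333
Op 3: CLOSE 5-1: Q_total=18.00, C_total=11.00, V=1.64; Q5=8.18, Q1=9.82; dissipated=8.523
Op 4: CLOSE 3-1: Q_total=21.82, C_total=7.00, V=3.12; Q3=3.12, Q1=18.70; dissipated=46.031
Op 5: CLOSE 2-1: Q_total=19.70, C_total=8.00, V=2.46; Q2=4.93, Q1=14.78; dissipated=5.136
Total dissipated: 61.689 μJ

Answer: 61.69 μJ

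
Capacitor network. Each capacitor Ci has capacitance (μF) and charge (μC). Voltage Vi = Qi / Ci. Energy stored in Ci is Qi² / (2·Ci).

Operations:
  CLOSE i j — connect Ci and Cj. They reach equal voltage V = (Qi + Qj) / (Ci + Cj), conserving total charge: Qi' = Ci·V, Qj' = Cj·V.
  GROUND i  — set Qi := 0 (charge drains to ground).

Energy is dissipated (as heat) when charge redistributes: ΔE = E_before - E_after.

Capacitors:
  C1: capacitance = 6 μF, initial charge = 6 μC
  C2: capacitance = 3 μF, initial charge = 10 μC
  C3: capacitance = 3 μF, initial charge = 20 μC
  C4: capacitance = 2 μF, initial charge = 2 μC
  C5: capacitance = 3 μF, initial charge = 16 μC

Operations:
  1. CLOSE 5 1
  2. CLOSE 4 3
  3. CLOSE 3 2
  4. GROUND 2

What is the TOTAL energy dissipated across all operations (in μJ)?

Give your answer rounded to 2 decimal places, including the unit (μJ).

Initial: C1(6μF, Q=6μC, V=1.00V), C2(3μF, Q=10μC, V=3.33V), C3(3μF, Q=20μC, V=6.67V), C4(2μF, Q=2μC, V=1.00V), C5(3μF, Q=16μC, V=5.33V)
Op 1: CLOSE 5-1: Q_total=22.00, C_total=9.00, V=2.44; Q5=7.33, Q1=14.67; dissipated=18.778
Op 2: CLOSE 4-3: Q_total=22.00, C_total=5.00, V=4.40; Q4=8.80, Q3=13.20; dissipated=19.267
Op 3: CLOSE 3-2: Q_total=23.20, C_total=6.00, V=3.87; Q3=11.60, Q2=11.60; dissipated=0.853
Op 4: GROUND 2: Q2=0; energy lost=22.427
Total dissipated: 61.324 μJ

Answer: 61.32 μJ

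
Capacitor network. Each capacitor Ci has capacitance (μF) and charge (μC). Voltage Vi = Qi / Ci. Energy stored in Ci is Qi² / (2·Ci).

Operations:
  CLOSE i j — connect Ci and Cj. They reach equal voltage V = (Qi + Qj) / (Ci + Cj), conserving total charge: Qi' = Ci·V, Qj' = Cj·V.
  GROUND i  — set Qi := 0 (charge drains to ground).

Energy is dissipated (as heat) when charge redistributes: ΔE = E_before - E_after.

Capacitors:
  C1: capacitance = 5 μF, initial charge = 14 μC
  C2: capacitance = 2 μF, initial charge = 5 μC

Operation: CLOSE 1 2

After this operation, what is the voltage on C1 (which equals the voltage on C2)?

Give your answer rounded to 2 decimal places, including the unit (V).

Initial: C1(5μF, Q=14μC, V=2.80V), C2(2μF, Q=5μC, V=2.50V)
Op 1: CLOSE 1-2: Q_total=19.00, C_total=7.00, V=2.71; Q1=13.57, Q2=5.43; dissipated=0.064

Answer: 2.71 V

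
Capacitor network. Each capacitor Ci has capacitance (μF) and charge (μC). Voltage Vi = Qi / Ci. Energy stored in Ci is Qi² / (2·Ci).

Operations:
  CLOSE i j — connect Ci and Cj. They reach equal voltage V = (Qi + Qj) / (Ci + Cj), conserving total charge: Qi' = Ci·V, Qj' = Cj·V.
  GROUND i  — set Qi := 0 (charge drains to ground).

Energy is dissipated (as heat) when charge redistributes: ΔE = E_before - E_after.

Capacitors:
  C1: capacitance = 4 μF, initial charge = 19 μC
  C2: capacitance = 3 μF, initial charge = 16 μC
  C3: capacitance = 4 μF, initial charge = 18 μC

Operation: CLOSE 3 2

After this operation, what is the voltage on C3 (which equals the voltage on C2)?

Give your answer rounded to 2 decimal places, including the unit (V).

Answer: 4.86 V

Derivation:
Initial: C1(4μF, Q=19μC, V=4.75V), C2(3μF, Q=16μC, V=5.33V), C3(4μF, Q=18μC, V=4.50V)
Op 1: CLOSE 3-2: Q_total=34.00, C_total=7.00, V=4.86; Q3=19.43, Q2=14.57; dissipated=0.595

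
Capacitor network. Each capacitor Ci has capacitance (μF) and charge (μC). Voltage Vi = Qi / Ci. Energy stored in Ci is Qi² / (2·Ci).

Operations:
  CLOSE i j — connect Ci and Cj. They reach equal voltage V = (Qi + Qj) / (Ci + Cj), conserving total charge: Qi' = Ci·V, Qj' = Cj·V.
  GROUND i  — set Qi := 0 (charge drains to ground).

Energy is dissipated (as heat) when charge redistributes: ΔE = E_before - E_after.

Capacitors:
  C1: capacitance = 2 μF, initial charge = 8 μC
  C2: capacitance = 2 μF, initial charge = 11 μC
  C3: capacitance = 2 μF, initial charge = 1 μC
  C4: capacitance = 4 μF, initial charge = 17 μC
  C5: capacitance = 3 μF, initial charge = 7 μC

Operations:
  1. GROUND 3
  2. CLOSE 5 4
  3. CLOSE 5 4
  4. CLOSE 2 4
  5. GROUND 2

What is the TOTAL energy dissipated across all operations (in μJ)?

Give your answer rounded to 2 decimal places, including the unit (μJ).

Initial: C1(2μF, Q=8μC, V=4.00V), C2(2μF, Q=11μC, V=5.50V), C3(2μF, Q=1μC, V=0.50V), C4(4μF, Q=17μC, V=4.25V), C5(3μF, Q=7μC, V=2.33V)
Op 1: GROUND 3: Q3=0; energy lost=0.250
Op 2: CLOSE 5-4: Q_total=24.00, C_total=7.00, V=3.43; Q5=10.29, Q4=13.71; dissipated=3.149
Op 3: CLOSE 5-4: Q_total=24.00, C_total=7.00, V=3.43; Q5=10.29, Q4=13.71; dissipated=0.000
Op 4: CLOSE 2-4: Q_total=24.71, C_total=6.00, V=4.12; Q2=8.24, Q4=16.48; dissipated=2.861
Op 5: GROUND 2: Q2=0; energy lost=16.967
Total dissipated: 23.226 μJ

Answer: 23.23 μJ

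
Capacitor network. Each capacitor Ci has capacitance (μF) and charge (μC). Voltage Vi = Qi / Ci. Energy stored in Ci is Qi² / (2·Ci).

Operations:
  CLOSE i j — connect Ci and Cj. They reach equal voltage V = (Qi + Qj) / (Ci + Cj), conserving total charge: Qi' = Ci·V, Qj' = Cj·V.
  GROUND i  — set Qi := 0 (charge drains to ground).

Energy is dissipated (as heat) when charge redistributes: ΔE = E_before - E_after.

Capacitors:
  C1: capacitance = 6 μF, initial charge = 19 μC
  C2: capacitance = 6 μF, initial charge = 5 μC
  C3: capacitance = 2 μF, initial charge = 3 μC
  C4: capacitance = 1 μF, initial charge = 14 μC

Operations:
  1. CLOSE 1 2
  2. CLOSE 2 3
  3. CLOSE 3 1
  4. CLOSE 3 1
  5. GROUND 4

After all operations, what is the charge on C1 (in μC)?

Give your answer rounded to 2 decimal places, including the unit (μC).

Answer: 11.81 μC

Derivation:
Initial: C1(6μF, Q=19μC, V=3.17V), C2(6μF, Q=5μC, V=0.83V), C3(2μF, Q=3μC, V=1.50V), C4(1μF, Q=14μC, V=14.00V)
Op 1: CLOSE 1-2: Q_total=24.00, C_total=12.00, V=2.00; Q1=12.00, Q2=12.00; dissipated=8.167
Op 2: CLOSE 2-3: Q_total=15.00, C_total=8.00, V=1.88; Q2=11.25, Q3=3.75; dissipated=0.188
Op 3: CLOSE 3-1: Q_total=15.75, C_total=8.00, V=1.97; Q3=3.94, Q1=11.81; dissipated=0.012
Op 4: CLOSE 3-1: Q_total=15.75, C_total=8.00, V=1.97; Q3=3.94, Q1=11.81; dissipated=0.000
Op 5: GROUND 4: Q4=0; energy lost=98.000
Final charges: Q1=11.81, Q2=11.25, Q3=3.94, Q4=0.00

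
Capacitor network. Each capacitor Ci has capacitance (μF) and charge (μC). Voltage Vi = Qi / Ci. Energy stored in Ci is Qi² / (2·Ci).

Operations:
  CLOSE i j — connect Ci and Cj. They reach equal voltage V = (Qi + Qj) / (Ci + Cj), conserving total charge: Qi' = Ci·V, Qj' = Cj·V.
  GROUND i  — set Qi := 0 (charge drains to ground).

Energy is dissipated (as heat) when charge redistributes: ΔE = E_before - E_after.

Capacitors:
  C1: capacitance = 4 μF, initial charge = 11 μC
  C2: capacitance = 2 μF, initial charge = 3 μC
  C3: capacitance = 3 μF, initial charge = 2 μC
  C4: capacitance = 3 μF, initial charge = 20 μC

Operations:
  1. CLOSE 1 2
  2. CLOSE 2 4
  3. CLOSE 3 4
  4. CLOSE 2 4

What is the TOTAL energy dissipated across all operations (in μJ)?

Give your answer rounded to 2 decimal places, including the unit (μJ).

Answer: 28.69 μJ

Derivation:
Initial: C1(4μF, Q=11μC, V=2.75V), C2(2μF, Q=3μC, V=1.50V), C3(3μF, Q=2μC, V=0.67V), C4(3μF, Q=20μC, V=6.67V)
Op 1: CLOSE 1-2: Q_total=14.00, C_total=6.00, V=2.33; Q1=9.33, Q2=4.67; dissipated=1.042
Op 2: CLOSE 2-4: Q_total=24.67, C_total=5.00, V=4.93; Q2=9.87, Q4=14.80; dissipated=11.267
Op 3: CLOSE 3-4: Q_total=16.80, C_total=6.00, V=2.80; Q3=8.40, Q4=8.40; dissipated=13.653
Op 4: CLOSE 2-4: Q_total=18.27, C_total=5.00, V=3.65; Q2=7.31, Q4=10.96; dissipated=2.731
Total dissipated: 28.692 μJ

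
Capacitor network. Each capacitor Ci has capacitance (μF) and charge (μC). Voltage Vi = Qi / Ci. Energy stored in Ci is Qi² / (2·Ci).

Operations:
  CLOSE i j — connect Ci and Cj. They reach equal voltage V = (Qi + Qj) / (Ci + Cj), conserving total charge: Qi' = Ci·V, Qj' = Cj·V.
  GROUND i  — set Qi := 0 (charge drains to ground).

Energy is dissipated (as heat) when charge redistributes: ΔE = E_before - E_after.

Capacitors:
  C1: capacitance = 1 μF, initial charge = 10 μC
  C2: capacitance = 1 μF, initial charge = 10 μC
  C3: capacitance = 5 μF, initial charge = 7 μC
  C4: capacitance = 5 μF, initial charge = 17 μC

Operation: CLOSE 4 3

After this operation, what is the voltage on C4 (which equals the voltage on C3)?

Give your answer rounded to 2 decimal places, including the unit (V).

Initial: C1(1μF, Q=10μC, V=10.00V), C2(1μF, Q=10μC, V=10.00V), C3(5μF, Q=7μC, V=1.40V), C4(5μF, Q=17μC, V=3.40V)
Op 1: CLOSE 4-3: Q_total=24.00, C_total=10.00, V=2.40; Q4=12.00, Q3=12.00; dissipated=5.000

Answer: 2.40 V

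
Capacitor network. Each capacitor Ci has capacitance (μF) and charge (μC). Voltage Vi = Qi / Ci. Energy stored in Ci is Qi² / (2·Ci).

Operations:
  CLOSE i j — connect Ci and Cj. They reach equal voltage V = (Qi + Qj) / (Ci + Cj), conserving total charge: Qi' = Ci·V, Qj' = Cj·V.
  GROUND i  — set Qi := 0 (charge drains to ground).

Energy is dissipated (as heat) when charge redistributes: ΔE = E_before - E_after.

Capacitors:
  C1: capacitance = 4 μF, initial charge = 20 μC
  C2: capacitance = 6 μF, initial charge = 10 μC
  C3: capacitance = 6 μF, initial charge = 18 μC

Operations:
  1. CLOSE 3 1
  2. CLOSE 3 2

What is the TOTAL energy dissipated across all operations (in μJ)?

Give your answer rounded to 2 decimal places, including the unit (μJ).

Answer: 11.63 μJ

Derivation:
Initial: C1(4μF, Q=20μC, V=5.00V), C2(6μF, Q=10μC, V=1.67V), C3(6μF, Q=18μC, V=3.00V)
Op 1: CLOSE 3-1: Q_total=38.00, C_total=10.00, V=3.80; Q3=22.80, Q1=15.20; dissipated=4.800
Op 2: CLOSE 3-2: Q_total=32.80, C_total=12.00, V=2.73; Q3=16.40, Q2=16.40; dissipated=6.827
Total dissipated: 11.627 μJ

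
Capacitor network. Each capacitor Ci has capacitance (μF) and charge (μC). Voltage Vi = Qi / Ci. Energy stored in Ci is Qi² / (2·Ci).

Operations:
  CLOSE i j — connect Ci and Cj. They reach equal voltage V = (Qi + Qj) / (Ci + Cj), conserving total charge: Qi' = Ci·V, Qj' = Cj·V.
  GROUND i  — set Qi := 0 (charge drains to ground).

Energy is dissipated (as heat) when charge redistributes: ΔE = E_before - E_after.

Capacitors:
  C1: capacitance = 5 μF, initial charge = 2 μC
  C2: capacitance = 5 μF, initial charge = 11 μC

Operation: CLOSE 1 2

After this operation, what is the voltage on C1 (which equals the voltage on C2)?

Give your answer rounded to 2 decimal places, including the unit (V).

Initial: C1(5μF, Q=2μC, V=0.40V), C2(5μF, Q=11μC, V=2.20V)
Op 1: CLOSE 1-2: Q_total=13.00, C_total=10.00, V=1.30; Q1=6.50, Q2=6.50; dissipated=4.050

Answer: 1.30 V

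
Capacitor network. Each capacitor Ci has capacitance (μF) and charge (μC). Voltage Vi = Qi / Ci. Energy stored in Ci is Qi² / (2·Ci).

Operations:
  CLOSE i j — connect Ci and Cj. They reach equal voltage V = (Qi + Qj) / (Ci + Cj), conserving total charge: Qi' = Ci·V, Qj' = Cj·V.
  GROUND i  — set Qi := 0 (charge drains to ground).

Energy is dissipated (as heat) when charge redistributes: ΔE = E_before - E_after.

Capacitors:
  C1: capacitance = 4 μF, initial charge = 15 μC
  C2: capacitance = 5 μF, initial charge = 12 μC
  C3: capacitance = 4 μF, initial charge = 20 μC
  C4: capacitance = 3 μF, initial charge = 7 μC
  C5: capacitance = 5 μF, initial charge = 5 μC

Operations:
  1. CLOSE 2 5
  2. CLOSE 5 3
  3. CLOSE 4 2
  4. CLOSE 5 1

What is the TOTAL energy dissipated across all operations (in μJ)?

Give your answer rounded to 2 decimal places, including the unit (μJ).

Answer: 15.30 μJ

Derivation:
Initial: C1(4μF, Q=15μC, V=3.75V), C2(5μF, Q=12μC, V=2.40V), C3(4μF, Q=20μC, V=5.00V), C4(3μF, Q=7μC, V=2.33V), C5(5μF, Q=5μC, V=1.00V)
Op 1: CLOSE 2-5: Q_total=17.00, C_total=10.00, V=1.70; Q2=8.50, Q5=8.50; dissipated=2.450
Op 2: CLOSE 5-3: Q_total=28.50, C_total=9.00, V=3.17; Q5=15.83, Q3=12.67; dissipated=12.100
Op 3: CLOSE 4-2: Q_total=15.50, C_total=8.00, V=1.94; Q4=5.81, Q2=9.69; dissipated=0.376
Op 4: CLOSE 5-1: Q_total=30.83, C_total=9.00, V=3.43; Q5=17.13, Q1=13.70; dissipated=0.378
Total dissipated: 15.304 μJ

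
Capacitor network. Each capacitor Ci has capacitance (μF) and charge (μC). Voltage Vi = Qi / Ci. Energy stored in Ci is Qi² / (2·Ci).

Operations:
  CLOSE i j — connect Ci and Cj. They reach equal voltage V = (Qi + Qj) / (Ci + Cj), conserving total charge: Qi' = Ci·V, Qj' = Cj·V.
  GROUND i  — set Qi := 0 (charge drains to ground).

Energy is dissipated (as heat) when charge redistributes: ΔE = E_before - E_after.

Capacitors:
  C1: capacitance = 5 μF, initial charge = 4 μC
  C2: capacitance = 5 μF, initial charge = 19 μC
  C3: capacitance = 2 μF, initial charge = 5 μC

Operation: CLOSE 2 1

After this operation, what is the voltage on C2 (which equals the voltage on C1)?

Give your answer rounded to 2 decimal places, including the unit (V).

Answer: 2.30 V

Derivation:
Initial: C1(5μF, Q=4μC, V=0.80V), C2(5μF, Q=19μC, V=3.80V), C3(2μF, Q=5μC, V=2.50V)
Op 1: CLOSE 2-1: Q_total=23.00, C_total=10.00, V=2.30; Q2=11.50, Q1=11.50; dissipated=11.250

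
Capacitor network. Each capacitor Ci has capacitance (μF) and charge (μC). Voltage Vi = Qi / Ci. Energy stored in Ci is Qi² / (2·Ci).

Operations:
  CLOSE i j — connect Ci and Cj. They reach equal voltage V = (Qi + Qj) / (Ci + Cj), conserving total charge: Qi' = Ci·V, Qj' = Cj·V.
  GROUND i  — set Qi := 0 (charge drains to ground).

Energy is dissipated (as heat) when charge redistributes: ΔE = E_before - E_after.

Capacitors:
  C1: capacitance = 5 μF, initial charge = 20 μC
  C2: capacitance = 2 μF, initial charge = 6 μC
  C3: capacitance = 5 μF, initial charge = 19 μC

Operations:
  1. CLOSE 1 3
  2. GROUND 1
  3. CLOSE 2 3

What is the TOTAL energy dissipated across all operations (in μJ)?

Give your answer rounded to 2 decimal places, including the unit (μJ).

Initial: C1(5μF, Q=20μC, V=4.00V), C2(2μF, Q=6μC, V=3.00V), C3(5μF, Q=19μC, V=3.80V)
Op 1: CLOSE 1-3: Q_total=39.00, C_total=10.00, V=3.90; Q1=19.50, Q3=19.50; dissipated=0.050
Op 2: GROUND 1: Q1=0; energy lost=38.025
Op 3: CLOSE 2-3: Q_total=25.50, C_total=7.00, V=3.64; Q2=7.29, Q3=18.21; dissipated=0.579
Total dissipated: 38.654 μJ

Answer: 38.65 μJ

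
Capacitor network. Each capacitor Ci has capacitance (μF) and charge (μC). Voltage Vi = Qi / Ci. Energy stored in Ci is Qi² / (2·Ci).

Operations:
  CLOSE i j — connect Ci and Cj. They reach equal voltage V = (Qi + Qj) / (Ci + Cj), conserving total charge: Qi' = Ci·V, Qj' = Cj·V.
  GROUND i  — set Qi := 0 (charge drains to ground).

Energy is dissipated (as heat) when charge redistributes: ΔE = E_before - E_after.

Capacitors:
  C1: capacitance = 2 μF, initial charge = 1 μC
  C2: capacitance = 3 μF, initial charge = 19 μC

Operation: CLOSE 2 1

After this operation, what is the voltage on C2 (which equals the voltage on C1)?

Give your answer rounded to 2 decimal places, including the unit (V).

Answer: 4.00 V

Derivation:
Initial: C1(2μF, Q=1μC, V=0.50V), C2(3μF, Q=19μC, V=6.33V)
Op 1: CLOSE 2-1: Q_total=20.00, C_total=5.00, V=4.00; Q2=12.00, Q1=8.00; dissipated=20.417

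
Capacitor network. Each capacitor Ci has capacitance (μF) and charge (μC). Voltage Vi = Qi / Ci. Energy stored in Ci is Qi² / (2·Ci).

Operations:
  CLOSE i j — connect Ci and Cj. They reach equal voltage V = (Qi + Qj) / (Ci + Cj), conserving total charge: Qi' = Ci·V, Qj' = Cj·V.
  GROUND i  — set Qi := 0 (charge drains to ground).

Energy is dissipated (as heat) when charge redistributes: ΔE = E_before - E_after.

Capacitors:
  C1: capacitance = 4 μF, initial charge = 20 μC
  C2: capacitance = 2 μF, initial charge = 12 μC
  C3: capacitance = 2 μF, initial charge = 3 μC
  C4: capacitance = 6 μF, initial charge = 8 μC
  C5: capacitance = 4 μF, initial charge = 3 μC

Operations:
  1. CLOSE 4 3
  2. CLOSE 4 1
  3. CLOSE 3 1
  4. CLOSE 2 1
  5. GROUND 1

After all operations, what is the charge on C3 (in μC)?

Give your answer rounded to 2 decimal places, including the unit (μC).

Initial: C1(4μF, Q=20μC, V=5.00V), C2(2μF, Q=12μC, V=6.00V), C3(2μF, Q=3μC, V=1.50V), C4(6μF, Q=8μC, V=1.33V), C5(4μF, Q=3μC, V=0.75V)
Op 1: CLOSE 4-3: Q_total=11.00, C_total=8.00, V=1.38; Q4=8.25, Q3=2.75; dissipated=0.021
Op 2: CLOSE 4-1: Q_total=28.25, C_total=10.00, V=2.83; Q4=16.95, Q1=11.30; dissipated=15.769
Op 3: CLOSE 3-1: Q_total=14.05, C_total=6.00, V=2.34; Q3=4.68, Q1=9.37; dissipated=1.402
Op 4: CLOSE 2-1: Q_total=21.37, C_total=6.00, V=3.56; Q2=7.12, Q1=14.24; dissipated=8.922
Op 5: GROUND 1: Q1=0; energy lost=25.363
Final charges: Q1=0.00, Q2=7.12, Q3=4.68, Q4=16.95, Q5=3.00

Answer: 4.68 μC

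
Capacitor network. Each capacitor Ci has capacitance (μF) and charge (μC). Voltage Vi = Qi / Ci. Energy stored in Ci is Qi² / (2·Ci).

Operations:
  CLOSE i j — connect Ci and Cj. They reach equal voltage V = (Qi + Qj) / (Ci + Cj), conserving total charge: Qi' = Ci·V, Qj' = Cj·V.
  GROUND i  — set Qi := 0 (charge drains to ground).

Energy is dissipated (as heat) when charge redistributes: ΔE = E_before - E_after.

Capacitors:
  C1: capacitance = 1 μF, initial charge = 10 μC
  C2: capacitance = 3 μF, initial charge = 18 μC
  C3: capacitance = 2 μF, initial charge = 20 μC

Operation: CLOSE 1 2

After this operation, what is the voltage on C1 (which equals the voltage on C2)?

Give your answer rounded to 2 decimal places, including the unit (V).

Answer: 7.00 V

Derivation:
Initial: C1(1μF, Q=10μC, V=10.00V), C2(3μF, Q=18μC, V=6.00V), C3(2μF, Q=20μC, V=10.00V)
Op 1: CLOSE 1-2: Q_total=28.00, C_total=4.00, V=7.00; Q1=7.00, Q2=21.00; dissipated=6.000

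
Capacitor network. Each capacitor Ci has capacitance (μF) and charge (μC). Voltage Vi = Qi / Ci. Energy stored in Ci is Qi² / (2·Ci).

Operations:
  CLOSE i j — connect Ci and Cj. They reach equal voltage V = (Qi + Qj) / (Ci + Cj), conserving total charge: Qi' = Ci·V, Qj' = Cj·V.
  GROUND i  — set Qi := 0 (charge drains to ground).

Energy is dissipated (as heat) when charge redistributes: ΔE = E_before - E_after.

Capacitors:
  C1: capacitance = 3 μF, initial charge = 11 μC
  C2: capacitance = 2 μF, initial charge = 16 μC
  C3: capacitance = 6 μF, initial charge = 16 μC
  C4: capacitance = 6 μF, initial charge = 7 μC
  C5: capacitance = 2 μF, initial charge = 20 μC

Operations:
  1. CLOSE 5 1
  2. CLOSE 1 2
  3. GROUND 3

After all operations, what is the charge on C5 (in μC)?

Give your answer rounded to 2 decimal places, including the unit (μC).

Answer: 12.40 μC

Derivation:
Initial: C1(3μF, Q=11μC, V=3.67V), C2(2μF, Q=16μC, V=8.00V), C3(6μF, Q=16μC, V=2.67V), C4(6μF, Q=7μC, V=1.17V), C5(2μF, Q=20μC, V=10.00V)
Op 1: CLOSE 5-1: Q_total=31.00, C_total=5.00, V=6.20; Q5=12.40, Q1=18.60; dissipated=24.067
Op 2: CLOSE 1-2: Q_total=34.60, C_total=5.00, V=6.92; Q1=20.76, Q2=13.84; dissipated=1.944
Op 3: GROUND 3: Q3=0; energy lost=21.333
Final charges: Q1=20.76, Q2=13.84, Q3=0.00, Q4=7.00, Q5=12.40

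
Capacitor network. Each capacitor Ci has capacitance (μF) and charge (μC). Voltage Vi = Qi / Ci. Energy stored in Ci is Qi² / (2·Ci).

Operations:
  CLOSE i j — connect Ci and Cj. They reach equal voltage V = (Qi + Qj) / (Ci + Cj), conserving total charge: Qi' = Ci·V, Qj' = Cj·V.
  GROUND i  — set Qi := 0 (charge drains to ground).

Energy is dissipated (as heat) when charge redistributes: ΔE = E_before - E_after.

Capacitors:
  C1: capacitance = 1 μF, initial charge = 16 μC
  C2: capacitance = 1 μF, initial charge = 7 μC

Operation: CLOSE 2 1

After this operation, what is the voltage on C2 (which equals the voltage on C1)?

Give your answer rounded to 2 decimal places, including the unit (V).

Answer: 11.50 V

Derivation:
Initial: C1(1μF, Q=16μC, V=16.00V), C2(1μF, Q=7μC, V=7.00V)
Op 1: CLOSE 2-1: Q_total=23.00, C_total=2.00, V=11.50; Q2=11.50, Q1=11.50; dissipated=20.250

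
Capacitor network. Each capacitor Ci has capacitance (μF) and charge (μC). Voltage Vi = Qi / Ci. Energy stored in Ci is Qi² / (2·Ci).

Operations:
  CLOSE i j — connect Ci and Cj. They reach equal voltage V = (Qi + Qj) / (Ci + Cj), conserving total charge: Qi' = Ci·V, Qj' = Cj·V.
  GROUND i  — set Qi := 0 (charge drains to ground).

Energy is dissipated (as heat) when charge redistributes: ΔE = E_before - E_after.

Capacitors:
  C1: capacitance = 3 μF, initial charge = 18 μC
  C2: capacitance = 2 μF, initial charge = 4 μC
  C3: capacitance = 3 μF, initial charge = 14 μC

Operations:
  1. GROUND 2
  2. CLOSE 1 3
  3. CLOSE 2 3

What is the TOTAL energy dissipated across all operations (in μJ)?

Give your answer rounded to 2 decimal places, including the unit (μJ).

Initial: C1(3μF, Q=18μC, V=6.00V), C2(2μF, Q=4μC, V=2.00V), C3(3μF, Q=14μC, V=4.67V)
Op 1: GROUND 2: Q2=0; energy lost=4.000
Op 2: CLOSE 1-3: Q_total=32.00, C_total=6.00, V=5.33; Q1=16.00, Q3=16.00; dissipated=1.333
Op 3: CLOSE 2-3: Q_total=16.00, C_total=5.00, V=3.20; Q2=6.40, Q3=9.60; dissipated=17.067
Total dissipated: 22.400 μJ

Answer: 22.40 μJ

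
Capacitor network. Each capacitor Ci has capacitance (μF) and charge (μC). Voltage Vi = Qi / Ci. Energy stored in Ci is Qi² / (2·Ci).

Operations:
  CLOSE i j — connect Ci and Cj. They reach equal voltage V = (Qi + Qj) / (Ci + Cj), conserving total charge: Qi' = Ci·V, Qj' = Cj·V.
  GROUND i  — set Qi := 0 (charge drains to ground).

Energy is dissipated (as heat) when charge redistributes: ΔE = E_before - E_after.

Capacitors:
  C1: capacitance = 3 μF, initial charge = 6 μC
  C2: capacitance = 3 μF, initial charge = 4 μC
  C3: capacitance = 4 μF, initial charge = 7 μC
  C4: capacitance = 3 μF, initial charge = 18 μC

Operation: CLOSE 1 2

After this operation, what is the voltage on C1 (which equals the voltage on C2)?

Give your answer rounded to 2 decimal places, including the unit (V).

Answer: 1.67 V

Derivation:
Initial: C1(3μF, Q=6μC, V=2.00V), C2(3μF, Q=4μC, V=1.33V), C3(4μF, Q=7μC, V=1.75V), C4(3μF, Q=18μC, V=6.00V)
Op 1: CLOSE 1-2: Q_total=10.00, C_total=6.00, V=1.67; Q1=5.00, Q2=5.00; dissipated=0.333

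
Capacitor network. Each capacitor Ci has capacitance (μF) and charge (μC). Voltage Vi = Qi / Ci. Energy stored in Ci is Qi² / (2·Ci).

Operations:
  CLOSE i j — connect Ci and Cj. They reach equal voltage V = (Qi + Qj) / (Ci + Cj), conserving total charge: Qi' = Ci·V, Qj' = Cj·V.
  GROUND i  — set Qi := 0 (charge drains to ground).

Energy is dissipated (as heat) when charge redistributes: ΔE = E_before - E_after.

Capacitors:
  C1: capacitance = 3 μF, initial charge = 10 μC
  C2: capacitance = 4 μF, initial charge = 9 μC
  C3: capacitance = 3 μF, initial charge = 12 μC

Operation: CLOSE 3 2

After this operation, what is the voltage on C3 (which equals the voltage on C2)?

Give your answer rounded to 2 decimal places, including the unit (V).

Initial: C1(3μF, Q=10μC, V=3.33V), C2(4μF, Q=9μC, V=2.25V), C3(3μF, Q=12μC, V=4.00V)
Op 1: CLOSE 3-2: Q_total=21.00, C_total=7.00, V=3.00; Q3=9.00, Q2=12.00; dissipated=2.625

Answer: 3.00 V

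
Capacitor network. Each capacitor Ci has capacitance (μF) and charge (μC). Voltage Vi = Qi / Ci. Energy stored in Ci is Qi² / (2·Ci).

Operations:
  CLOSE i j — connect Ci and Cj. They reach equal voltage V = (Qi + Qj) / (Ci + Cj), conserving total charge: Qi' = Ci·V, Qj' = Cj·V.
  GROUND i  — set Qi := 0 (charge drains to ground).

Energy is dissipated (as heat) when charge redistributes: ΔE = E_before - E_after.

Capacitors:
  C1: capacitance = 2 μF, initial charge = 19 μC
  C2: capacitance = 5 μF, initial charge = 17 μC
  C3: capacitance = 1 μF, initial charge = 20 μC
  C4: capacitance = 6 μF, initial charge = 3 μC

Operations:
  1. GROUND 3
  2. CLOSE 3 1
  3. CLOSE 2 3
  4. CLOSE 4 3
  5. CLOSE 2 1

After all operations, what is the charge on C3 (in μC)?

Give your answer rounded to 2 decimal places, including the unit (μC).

Initial: C1(2μF, Q=19μC, V=9.50V), C2(5μF, Q=17μC, V=3.40V), C3(1μF, Q=20μC, V=20.00V), C4(6μF, Q=3μC, V=0.50V)
Op 1: GROUND 3: Q3=0; energy lost=200.000
Op 2: CLOSE 3-1: Q_total=19.00, C_total=3.00, V=6.33; Q3=6.33, Q1=12.67; dissipated=30.083
Op 3: CLOSE 2-3: Q_total=23.33, C_total=6.00, V=3.89; Q2=19.44, Q3=3.89; dissipated=3.585
Op 4: CLOSE 4-3: Q_total=6.89, C_total=7.00, V=0.98; Q4=5.90, Q3=0.98; dissipated=4.922
Op 5: CLOSE 2-1: Q_total=32.11, C_total=7.00, V=4.59; Q2=22.94, Q1=9.17; dissipated=4.268
Final charges: Q1=9.17, Q2=22.94, Q3=0.98, Q4=5.90

Answer: 0.98 μC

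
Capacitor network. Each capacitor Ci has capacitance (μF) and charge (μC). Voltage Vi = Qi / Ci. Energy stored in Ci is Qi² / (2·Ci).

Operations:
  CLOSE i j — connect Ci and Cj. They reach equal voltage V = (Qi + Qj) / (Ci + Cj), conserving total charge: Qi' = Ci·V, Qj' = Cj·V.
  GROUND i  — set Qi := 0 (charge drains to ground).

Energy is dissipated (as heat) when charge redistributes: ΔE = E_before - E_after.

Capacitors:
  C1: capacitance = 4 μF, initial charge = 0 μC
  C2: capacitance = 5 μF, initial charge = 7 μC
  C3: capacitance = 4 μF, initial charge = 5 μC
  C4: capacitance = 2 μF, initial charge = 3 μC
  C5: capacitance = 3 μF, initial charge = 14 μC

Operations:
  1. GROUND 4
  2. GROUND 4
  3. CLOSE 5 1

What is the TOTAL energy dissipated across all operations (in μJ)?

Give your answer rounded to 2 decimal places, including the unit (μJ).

Answer: 20.92 μJ

Derivation:
Initial: C1(4μF, Q=0μC, V=0.00V), C2(5μF, Q=7μC, V=1.40V), C3(4μF, Q=5μC, V=1.25V), C4(2μF, Q=3μC, V=1.50V), C5(3μF, Q=14μC, V=4.67V)
Op 1: GROUND 4: Q4=0; energy lost=2.250
Op 2: GROUND 4: Q4=0; energy lost=0.000
Op 3: CLOSE 5-1: Q_total=14.00, C_total=7.00, V=2.00; Q5=6.00, Q1=8.00; dissipated=18.667
Total dissipated: 20.917 μJ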